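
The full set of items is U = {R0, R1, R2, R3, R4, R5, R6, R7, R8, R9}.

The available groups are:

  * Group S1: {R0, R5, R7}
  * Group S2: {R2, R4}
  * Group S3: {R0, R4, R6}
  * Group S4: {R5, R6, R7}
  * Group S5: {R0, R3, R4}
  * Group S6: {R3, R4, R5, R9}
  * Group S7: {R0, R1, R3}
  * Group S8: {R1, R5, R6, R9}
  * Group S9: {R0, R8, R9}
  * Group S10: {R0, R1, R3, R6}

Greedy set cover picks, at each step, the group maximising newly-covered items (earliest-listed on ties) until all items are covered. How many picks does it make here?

5

Greedy: pick S6 (covers 4 new) → pick S10 (covers 3 new) → pick S1 (covers 1 new) → pick S2 (covers 1 new) → pick S9 (covers 1 new). Total picks: 5.
(The true minimum cover uses only 4 groups, so greedy is not optimal here.)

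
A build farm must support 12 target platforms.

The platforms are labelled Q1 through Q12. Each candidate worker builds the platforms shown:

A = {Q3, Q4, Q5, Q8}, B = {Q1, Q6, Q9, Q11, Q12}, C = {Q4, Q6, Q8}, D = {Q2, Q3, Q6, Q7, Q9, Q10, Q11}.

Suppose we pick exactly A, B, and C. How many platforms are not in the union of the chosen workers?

Union of A, B, C = {Q1, Q3, Q4, Q5, Q6, Q8, Q9, Q11, Q12}.
Not covered: Q2, Q7, Q10 — 3 platforms.

3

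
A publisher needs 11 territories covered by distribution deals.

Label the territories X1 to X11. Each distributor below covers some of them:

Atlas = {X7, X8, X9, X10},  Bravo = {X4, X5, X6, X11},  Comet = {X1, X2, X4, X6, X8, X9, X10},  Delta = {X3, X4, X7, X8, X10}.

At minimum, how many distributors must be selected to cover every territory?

Bravo and Comet and Delta together: Bravo ∪ Comet ∪ Delta = {X1, X2, X3, X4, X5, X6, X7, X8, X9, X10, X11} — every territory is covered.
Only Comet contains X1, so Comet is forced; the remaining 4 territories need at least 2 more distributors (each remaining distributor adds at most 2) — so at least 3 distributors are needed, and 3 is optimal.

3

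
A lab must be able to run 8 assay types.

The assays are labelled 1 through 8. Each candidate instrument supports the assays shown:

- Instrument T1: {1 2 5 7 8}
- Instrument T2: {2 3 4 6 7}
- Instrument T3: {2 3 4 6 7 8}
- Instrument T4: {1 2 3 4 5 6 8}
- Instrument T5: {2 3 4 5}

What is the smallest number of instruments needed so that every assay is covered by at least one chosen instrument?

T1 and T4 together: T1 ∪ T4 = {1, 2, 3, 4, 5, 6, 7, 8} — every assay is covered.
No single instrument has all 8 assays (the largest, T4, has 7), so 2 is optimal.

2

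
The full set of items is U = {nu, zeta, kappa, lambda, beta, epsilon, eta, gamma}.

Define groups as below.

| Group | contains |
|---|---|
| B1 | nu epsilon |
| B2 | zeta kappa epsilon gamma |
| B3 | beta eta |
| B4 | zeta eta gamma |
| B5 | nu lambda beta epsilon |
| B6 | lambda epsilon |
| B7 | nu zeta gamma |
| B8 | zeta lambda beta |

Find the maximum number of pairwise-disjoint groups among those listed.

3

B3, B6, B7 are pairwise disjoint (B3={beta,eta}; B6={lambda,epsilon}; B7={nu,zeta,gamma}).
Every remaining group overlaps one of these, and no 4 of the listed groups are pairwise disjoint, so 3 is the maximum.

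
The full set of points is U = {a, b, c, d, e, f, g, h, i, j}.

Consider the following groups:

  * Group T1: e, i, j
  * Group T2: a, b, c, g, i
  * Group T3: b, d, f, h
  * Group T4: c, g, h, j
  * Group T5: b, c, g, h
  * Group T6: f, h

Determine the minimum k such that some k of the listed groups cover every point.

Take {T1, T2, T3}. Their union is {a, b, c, d, e, f, g, h, i, j}, which is all 10 points.
Only T2 contains a, so T2 is forced; the remaining 5 points need at least 2 more groups (each remaining group adds at most 3) — so at least 3 groups are needed, and 3 is optimal.

3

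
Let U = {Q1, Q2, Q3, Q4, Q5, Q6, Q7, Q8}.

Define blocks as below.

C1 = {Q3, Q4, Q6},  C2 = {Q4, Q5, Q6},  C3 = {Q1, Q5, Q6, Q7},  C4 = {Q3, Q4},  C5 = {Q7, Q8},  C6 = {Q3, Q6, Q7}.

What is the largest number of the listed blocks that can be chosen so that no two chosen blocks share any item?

2

C1, C5 are pairwise disjoint (C1={Q3,Q4,Q6}; C5={Q7,Q8}).
Every remaining block overlaps one of these, and no 3 of the listed blocks are pairwise disjoint, so 2 is the maximum.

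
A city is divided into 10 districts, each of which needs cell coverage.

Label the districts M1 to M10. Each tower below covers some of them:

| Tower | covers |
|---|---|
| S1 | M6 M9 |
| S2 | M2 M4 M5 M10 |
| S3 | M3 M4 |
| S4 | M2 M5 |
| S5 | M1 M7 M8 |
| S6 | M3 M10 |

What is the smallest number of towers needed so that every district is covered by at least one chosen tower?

Take {S1, S2, S3, S5}. Their union is {M1, M2, M3, M4, M5, M6, M7, M8, M9, M10}, which is all 10 districts.
No 3 of the 6 towers cover everything (all 20 combinations miss at least one district), so 4 is optimal.

4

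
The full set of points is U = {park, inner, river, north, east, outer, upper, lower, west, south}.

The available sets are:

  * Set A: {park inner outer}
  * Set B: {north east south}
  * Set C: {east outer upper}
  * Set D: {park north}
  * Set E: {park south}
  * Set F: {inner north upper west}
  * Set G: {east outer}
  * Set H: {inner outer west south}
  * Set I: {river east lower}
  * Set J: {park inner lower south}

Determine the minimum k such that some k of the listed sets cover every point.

4

A and B and F and I together: A ∪ B ∪ F ∪ I = {park, inner, river, north, east, outer, upper, lower, west, south} — every point is covered.
No 3 of the 10 sets cover everything (all 120 combinations miss at least one point), so 4 is optimal.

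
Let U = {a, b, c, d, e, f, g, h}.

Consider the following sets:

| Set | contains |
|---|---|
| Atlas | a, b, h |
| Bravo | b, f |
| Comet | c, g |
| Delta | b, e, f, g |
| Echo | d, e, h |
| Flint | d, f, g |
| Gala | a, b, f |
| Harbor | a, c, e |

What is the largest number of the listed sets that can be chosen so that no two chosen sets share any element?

Bravo, Comet, Echo are pairwise disjoint (Bravo={b,f}; Comet={c,g}; Echo={d,e,h}).
Every remaining set overlaps one of these, and no 4 of the listed sets are pairwise disjoint, so 3 is the maximum.

3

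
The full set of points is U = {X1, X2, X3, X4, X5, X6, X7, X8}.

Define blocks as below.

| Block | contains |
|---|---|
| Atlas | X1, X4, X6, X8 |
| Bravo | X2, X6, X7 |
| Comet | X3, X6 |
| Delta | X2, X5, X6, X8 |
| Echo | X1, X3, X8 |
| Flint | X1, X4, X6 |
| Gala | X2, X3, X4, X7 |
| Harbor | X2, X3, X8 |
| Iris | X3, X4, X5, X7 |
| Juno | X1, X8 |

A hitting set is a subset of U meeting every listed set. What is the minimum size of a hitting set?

3

The 3 points {X4, X6, X8} hit every block.
No choice of 2 points meets every block, so 3 is the minimum.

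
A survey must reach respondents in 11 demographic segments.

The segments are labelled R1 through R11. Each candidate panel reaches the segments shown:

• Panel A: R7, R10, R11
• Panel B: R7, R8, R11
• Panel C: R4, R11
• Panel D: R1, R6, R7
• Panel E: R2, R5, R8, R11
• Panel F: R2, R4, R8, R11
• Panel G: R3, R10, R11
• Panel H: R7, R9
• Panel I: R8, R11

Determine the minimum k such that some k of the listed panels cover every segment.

C and D and E and G and H together: C ∪ D ∪ E ∪ G ∪ H = {R1, R2, R3, R4, R5, R6, R7, R8, R9, R10, R11} — every segment is covered.
No 4 of the 9 panels cover everything (all 126 combinations miss at least one segment), so 5 is optimal.

5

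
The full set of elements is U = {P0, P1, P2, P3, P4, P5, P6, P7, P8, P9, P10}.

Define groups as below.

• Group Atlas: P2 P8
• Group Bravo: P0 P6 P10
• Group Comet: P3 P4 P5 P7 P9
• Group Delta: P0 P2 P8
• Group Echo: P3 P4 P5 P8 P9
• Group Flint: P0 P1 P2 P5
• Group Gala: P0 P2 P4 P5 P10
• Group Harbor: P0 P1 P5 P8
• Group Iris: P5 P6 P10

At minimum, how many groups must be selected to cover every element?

4

Comet and Echo and Flint and Iris together: Comet ∪ Echo ∪ Flint ∪ Iris = {P0, P1, P2, P3, P4, P5, P6, P7, P8, P9, P10} — every element is covered.
No 3 of the 9 groups cover everything (all 84 combinations miss at least one element), so 4 is optimal.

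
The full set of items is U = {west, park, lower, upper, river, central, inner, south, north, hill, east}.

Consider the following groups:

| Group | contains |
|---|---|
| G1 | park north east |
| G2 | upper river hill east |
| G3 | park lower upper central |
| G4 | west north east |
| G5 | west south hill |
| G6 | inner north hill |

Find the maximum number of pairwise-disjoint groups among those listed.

2

G3, G4 are pairwise disjoint (G3={park,lower,upper,central}; G4={west,north,east}).
Every remaining group overlaps one of these, and no 3 of the listed groups are pairwise disjoint, so 2 is the maximum.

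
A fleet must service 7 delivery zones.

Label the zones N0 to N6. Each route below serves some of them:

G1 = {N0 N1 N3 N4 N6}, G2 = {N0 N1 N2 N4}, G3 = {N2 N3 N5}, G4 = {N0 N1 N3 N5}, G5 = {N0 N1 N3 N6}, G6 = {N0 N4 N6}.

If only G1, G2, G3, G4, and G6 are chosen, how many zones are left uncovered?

0

Union of G1, G2, G3, G4, G6 = {N0, N1, N2, N3, N4, N5, N6} — that's every zone, so 0 are uncovered.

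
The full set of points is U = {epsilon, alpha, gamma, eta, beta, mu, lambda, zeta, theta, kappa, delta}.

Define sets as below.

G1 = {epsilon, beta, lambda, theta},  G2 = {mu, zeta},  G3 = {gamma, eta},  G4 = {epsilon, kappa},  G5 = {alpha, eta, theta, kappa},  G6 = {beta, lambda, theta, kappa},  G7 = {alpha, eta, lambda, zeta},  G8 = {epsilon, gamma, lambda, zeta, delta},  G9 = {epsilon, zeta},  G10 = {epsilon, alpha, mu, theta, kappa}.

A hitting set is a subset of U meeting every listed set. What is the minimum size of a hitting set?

The 4 points {epsilon, eta, mu, lambda} hit every set.
No choice of 3 points meets every set, so 4 is the minimum.

4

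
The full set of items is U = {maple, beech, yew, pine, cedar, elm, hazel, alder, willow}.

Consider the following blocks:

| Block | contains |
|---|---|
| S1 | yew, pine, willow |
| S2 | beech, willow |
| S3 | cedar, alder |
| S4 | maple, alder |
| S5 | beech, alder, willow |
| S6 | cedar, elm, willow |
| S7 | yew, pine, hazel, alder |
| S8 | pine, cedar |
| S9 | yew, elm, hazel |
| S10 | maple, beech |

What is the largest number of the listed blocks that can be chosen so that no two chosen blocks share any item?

4

S2, S4, S8, S9 are pairwise disjoint (S2={beech,willow}; S4={maple,alder}; S8={pine,cedar}; S9={yew,elm,hazel}).
Every remaining block overlaps one of these, and no 5 of the listed blocks are pairwise disjoint, so 4 is the maximum.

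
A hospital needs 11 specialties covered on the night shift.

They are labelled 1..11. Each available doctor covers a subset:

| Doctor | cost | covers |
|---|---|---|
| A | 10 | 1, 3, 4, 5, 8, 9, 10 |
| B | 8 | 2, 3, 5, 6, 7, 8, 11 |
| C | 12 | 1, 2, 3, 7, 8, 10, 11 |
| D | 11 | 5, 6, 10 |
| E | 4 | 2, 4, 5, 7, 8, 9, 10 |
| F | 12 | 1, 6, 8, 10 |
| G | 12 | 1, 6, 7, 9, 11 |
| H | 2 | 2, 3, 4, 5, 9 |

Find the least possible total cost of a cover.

A, B together cover every specialty (A ∪ B = {1, 2, 3, 4, 5, 6, 7, 8, 9, 10, 11}); total cost 10 + 8 = 18.
The greedy pick H, E, B, A costs 24; no covering selection beats 18.

18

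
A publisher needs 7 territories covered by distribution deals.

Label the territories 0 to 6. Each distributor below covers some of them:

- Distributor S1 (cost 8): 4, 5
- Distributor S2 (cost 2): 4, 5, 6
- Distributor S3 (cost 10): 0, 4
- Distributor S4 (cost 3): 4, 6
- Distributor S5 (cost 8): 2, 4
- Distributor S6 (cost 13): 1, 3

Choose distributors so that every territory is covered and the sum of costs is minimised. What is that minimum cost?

S2, S3, S5, S6 together cover every territory (S2 ∪ S3 ∪ S5 ∪ S6 = {0, 1, 2, 3, 4, 5, 6}); total cost 2 + 10 + 8 + 13 = 33.
No covering selection has total cost below 33.

33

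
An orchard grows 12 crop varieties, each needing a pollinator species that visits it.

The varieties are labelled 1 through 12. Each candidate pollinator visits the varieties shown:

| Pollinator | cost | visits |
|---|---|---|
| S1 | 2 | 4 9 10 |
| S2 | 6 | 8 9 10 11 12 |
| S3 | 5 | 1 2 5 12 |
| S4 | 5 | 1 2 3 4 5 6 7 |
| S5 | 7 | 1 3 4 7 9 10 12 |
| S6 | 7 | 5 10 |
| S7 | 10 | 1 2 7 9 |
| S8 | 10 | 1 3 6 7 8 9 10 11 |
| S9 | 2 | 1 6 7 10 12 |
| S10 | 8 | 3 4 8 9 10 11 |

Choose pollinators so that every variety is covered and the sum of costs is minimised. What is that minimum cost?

S2, S4 together cover every variety (S2 ∪ S4 = {1, 2, 3, 4, 5, 6, 7, 8, 9, 10, 11, 12}); total cost 6 + 5 = 11.
The greedy pick S9, S1, S4, S2 costs 15; no covering selection beats 11.

11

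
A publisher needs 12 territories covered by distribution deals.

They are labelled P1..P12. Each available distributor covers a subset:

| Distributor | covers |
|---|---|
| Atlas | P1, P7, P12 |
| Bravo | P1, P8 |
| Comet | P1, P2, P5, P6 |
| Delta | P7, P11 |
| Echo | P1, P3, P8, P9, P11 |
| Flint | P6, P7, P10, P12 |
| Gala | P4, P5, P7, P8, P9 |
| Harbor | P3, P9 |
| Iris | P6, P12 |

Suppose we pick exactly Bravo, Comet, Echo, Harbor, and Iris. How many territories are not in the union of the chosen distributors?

Union of Bravo, Comet, Echo, Harbor, Iris = {P1, P2, P3, P5, P6, P8, P9, P11, P12}.
Not covered: P4, P7, P10 — 3 territories.

3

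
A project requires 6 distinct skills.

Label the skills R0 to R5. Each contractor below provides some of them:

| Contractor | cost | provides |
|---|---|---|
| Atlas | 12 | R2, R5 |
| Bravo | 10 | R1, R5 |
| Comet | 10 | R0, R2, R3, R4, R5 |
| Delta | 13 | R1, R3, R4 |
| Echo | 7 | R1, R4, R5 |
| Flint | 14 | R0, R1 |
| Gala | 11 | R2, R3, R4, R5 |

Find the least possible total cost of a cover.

Comet, Echo together cover every skill (Comet ∪ Echo = {R0, R1, R2, R3, R4, R5}); total cost 10 + 7 = 17.
No covering selection has total cost below 17.

17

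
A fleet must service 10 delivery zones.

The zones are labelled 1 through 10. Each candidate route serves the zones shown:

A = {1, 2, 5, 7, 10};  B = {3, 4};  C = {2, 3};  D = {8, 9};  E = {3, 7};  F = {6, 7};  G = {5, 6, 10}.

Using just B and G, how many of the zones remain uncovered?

5

Union of B, G = {3, 4, 5, 6, 10}.
Not covered: 1, 2, 7, 8, 9 — 5 zones.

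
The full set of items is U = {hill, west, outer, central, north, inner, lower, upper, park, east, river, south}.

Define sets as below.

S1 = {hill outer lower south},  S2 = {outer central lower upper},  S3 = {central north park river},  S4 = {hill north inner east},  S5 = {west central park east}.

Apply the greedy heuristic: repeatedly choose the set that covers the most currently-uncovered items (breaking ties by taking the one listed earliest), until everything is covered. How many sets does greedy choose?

Greedy: pick S1 (covers 4 new) → pick S3 (covers 4 new) → pick S4 (covers 2 new) → pick S2 (covers 1 new) → pick S5 (covers 1 new). Total picks: 5.

5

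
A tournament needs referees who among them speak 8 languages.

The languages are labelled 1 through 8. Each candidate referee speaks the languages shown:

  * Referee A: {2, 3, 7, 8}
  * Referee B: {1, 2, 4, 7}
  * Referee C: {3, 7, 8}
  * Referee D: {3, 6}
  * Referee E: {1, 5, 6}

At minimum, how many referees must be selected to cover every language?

3

Take {B, C, E}. Their union is {1, 2, 3, 4, 5, 6, 7, 8}, which is all 8 languages.
Only B contains 4, so B is forced; the remaining 4 languages need at least 2 more referees (each remaining referee adds at most 2) — so at least 3 referees are needed, and 3 is optimal.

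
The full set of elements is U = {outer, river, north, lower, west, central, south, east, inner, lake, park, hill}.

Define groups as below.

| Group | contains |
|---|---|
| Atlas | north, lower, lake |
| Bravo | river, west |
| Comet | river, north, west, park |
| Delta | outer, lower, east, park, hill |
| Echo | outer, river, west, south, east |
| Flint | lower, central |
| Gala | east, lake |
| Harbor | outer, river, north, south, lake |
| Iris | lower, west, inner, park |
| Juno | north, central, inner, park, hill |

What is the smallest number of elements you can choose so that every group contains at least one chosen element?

4

The 4 elements {north, lower, west, lake} hit every group.
No choice of 3 elements meets every group, so 4 is the minimum.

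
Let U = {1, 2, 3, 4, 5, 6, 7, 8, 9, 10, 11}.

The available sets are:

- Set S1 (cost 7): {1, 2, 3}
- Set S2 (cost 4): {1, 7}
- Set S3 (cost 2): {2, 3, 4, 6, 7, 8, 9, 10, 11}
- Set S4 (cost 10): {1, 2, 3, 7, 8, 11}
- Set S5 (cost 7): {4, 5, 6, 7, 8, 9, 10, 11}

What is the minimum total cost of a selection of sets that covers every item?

S2, S3, S5 together cover every item (S2 ∪ S3 ∪ S5 = {1, 2, 3, 4, 5, 6, 7, 8, 9, 10, 11}); total cost 4 + 2 + 7 = 13.
No covering selection has total cost below 13.

13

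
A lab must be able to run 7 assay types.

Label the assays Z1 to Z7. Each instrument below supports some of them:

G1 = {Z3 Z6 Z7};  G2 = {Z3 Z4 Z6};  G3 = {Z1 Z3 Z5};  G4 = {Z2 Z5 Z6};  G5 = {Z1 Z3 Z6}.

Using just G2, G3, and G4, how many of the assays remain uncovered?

1

Union of G2, G3, G4 = {Z1, Z2, Z3, Z4, Z5, Z6}.
Not covered: Z7 — 1 assay.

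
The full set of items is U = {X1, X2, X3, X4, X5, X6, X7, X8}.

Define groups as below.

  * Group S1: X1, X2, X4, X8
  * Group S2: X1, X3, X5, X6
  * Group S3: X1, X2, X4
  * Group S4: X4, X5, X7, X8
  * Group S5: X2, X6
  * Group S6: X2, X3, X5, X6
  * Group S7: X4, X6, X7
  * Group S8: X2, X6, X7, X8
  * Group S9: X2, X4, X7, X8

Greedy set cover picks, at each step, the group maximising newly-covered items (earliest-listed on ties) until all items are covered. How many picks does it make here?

Greedy: pick S1 (covers 4 new) → pick S2 (covers 3 new) → pick S4 (covers 1 new). Total picks: 3.
(The true minimum cover uses only 2 groups, so greedy is not optimal here.)

3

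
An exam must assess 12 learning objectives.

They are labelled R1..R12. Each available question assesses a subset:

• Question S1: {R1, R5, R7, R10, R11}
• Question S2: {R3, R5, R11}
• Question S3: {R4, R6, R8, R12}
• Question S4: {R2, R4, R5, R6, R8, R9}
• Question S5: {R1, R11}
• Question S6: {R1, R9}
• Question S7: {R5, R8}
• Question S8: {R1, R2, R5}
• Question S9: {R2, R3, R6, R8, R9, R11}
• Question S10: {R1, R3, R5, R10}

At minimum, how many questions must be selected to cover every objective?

3

S1 and S3 and S9 together: S1 ∪ S3 ∪ S9 = {R1, R2, R3, R4, R5, R6, R7, R8, R9, R10, R11, R12} — every objective is covered.
Only S1 contains R7, so S1 is forced; the remaining 7 objectives need at least 2 more questions (each remaining question adds at most 5) — so at least 3 questions are needed, and 3 is optimal.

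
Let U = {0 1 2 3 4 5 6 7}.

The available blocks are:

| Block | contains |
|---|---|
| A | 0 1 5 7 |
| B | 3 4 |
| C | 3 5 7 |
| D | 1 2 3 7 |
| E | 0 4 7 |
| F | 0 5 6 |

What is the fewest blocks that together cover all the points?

B, D, and F cover everything between them: the union {0, 1, 2, 3, 4, 5, 6, 7} is all of U.
Only D contains 2, so D is forced; the remaining 4 points need at least 2 more blocks (each remaining block adds at most 3) — so at least 3 blocks are needed, and 3 is optimal.

3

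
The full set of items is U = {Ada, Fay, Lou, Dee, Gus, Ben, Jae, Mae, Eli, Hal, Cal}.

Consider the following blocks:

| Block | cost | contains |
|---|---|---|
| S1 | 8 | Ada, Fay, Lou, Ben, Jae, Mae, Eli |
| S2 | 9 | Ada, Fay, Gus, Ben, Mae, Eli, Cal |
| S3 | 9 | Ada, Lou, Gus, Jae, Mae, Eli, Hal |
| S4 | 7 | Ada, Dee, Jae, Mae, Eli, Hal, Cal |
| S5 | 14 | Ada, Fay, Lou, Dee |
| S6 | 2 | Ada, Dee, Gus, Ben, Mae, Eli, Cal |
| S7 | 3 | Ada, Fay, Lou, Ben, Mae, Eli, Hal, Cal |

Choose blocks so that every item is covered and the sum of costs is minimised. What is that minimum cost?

S4, S6, S7 together cover every item (S4 ∪ S6 ∪ S7 = {Ada, Fay, Lou, Dee, Gus, Ben, Jae, Mae, Eli, Hal, Cal}); total cost 7 + 2 + 3 = 12.
No covering selection has total cost below 12.

12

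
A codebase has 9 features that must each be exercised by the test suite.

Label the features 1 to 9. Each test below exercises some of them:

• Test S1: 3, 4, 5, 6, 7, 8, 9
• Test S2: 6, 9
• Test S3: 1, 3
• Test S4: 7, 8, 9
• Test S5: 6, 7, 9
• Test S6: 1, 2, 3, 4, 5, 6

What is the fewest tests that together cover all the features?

S1 and S6 together: S1 ∪ S6 = {1, 2, 3, 4, 5, 6, 7, 8, 9} — every feature is covered.
No single test has all 9 features (the largest, S1, has 7), so 2 is optimal.

2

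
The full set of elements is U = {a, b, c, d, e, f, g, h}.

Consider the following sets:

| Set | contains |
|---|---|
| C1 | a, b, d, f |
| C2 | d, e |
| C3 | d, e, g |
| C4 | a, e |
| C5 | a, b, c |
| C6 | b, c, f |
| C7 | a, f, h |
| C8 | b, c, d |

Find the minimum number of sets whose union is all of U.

3

C3, C7, and C8 cover everything between them: the union {a, b, c, d, e, f, g, h} is all of U.
Only C3 contains g, so C3 is forced; the remaining 5 elements need at least 2 more sets (each remaining set adds at most 3) — so at least 3 sets are needed, and 3 is optimal.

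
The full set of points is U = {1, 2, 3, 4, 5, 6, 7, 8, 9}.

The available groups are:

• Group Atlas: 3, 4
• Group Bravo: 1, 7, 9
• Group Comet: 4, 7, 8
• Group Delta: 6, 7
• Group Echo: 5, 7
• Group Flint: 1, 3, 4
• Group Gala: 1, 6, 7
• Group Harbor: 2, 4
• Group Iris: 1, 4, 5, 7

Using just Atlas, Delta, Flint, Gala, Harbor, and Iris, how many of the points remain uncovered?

2

Union of Atlas, Delta, Flint, Gala, Harbor, Iris = {1, 2, 3, 4, 5, 6, 7}.
Not covered: 8, 9 — 2 points.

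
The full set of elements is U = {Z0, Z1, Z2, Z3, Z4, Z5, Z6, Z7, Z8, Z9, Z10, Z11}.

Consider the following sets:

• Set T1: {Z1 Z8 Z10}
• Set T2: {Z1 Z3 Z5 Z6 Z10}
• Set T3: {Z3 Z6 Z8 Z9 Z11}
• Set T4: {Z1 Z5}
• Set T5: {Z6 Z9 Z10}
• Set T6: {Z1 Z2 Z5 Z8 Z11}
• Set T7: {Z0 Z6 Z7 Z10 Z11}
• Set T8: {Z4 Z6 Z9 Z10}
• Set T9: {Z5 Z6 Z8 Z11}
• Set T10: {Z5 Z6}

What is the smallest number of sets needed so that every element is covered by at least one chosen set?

4

T3, T6, T7, and T8 cover everything between them: the union {Z0, Z1, Z2, Z3, Z4, Z5, Z6, Z7, Z8, Z9, Z10, Z11} is all of U.
No 3 of the 10 sets cover everything (all 120 combinations miss at least one element), so 4 is optimal.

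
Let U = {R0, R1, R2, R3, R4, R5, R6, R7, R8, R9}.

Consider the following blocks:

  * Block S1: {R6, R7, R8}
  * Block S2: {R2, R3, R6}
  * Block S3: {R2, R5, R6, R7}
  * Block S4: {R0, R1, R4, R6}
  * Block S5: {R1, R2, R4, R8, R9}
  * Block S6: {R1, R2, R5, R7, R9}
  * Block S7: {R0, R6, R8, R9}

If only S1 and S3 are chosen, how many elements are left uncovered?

Union of S1, S3 = {R2, R5, R6, R7, R8}.
Not covered: R0, R1, R3, R4, R9 — 5 elements.

5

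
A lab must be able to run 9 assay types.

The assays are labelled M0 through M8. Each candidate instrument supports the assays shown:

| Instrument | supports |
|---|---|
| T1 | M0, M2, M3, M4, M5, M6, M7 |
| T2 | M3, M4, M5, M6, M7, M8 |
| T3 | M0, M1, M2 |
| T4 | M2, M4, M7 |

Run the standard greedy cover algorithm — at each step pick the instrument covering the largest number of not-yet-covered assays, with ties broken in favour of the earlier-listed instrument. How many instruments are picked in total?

3

Greedy: pick T1 (covers 7 new) → pick T2 (covers 1 new) → pick T3 (covers 1 new). Total picks: 3.
(The true minimum cover uses only 2 instruments, so greedy is not optimal here.)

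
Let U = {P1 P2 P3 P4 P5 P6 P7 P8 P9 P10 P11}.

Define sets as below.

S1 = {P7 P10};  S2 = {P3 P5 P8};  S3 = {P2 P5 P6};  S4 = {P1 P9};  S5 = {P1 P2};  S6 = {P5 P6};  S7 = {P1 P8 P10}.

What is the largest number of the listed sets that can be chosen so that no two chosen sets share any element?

S1, S4, S6 are pairwise disjoint (S1={P7,P10}; S4={P1,P9}; S6={P5,P6}).
Every remaining set overlaps one of these, and no 4 of the listed sets are pairwise disjoint, so 3 is the maximum.

3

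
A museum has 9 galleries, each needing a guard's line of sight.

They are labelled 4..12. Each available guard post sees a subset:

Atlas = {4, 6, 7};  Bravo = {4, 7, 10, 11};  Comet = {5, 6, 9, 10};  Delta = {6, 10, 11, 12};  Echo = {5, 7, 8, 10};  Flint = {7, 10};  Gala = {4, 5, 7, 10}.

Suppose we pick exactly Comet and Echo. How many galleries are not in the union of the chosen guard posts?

3

Union of Comet, Echo = {5, 6, 7, 8, 9, 10}.
Not covered: 4, 11, 12 — 3 galleries.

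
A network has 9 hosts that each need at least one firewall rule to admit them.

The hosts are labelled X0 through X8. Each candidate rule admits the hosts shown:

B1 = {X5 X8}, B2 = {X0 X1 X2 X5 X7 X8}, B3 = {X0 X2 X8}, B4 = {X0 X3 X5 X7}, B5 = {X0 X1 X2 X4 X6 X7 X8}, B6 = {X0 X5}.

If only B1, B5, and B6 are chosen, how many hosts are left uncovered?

1

Union of B1, B5, B6 = {X0, X1, X2, X4, X5, X6, X7, X8}.
Not covered: X3 — 1 host.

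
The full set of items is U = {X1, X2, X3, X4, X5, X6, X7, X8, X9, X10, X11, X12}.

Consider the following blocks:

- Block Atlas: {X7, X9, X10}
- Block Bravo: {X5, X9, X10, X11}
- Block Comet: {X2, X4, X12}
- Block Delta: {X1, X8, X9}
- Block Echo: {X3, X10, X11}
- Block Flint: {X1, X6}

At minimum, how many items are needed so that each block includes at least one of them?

3

Take H = {X1, X4, X10}. Each listed block contains at least one of these, so H is a hitting set of size 3.
The blocks Bravo, Comet, Flint are pairwise disjoint, so any hitting set needs a separate item for each — at least 3. Hence 3 is optimal.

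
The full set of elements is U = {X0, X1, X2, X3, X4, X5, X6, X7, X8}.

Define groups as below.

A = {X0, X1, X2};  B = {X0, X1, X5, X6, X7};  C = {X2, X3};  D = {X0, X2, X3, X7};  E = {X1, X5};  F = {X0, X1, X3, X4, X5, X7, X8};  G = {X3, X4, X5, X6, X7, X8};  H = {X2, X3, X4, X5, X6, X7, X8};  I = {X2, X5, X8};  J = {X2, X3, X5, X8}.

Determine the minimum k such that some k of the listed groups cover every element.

2

A and G cover everything between them: the union {X0, X1, X2, X3, X4, X5, X6, X7, X8} is all of U.
No single group has all 9 elements (the largest, F, has 7), so 2 is optimal.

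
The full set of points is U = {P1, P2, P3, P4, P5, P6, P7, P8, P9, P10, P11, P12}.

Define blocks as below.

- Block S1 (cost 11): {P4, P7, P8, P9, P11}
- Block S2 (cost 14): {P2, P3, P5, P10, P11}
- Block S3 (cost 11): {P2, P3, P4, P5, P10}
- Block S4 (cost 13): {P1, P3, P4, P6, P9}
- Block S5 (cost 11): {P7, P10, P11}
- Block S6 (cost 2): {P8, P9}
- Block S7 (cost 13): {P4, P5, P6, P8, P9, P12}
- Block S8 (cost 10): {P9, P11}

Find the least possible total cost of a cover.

48

S3, S4, S5, S7 together cover every point (S3 ∪ S4 ∪ S5 ∪ S7 = {P1, P2, P3, P4, P5, P6, P7, P8, P9, P10, P11, P12}); total cost 11 + 13 + 11 + 13 = 48.
The greedy pick S6, S3, S1, S4, S7 costs 50; no covering selection beats 48.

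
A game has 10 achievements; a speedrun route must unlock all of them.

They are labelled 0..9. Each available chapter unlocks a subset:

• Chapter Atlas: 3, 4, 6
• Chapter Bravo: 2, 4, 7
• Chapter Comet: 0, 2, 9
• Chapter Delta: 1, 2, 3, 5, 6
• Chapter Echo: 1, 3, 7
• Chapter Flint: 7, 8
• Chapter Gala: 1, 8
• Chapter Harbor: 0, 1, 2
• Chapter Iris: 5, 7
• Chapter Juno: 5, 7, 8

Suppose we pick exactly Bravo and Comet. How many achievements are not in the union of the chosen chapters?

5

Union of Bravo, Comet = {0, 2, 4, 7, 9}.
Not covered: 1, 3, 5, 6, 8 — 5 achievements.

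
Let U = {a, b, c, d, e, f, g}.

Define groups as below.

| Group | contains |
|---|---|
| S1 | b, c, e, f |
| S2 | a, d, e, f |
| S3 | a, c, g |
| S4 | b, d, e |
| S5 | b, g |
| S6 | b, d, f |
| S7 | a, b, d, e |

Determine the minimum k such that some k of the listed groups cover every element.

Take {S1, S2, S5}. Their union is {a, b, c, d, e, f, g}, which is all 7 elements.
No 2 of the 7 groups cover everything (all 21 combinations miss at least one element), so 3 is optimal.

3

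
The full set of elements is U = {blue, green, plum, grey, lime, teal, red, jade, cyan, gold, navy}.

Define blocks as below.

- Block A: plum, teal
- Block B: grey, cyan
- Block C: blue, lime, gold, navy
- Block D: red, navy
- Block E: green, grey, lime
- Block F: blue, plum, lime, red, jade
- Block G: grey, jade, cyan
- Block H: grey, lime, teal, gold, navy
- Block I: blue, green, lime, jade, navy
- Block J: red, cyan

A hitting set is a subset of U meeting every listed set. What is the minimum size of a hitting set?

4

T = {blue, grey, teal, red} meets every block (each contains at least one member of T), and |T| = 4.
No choice of 3 elements meets every block, so 4 is the minimum.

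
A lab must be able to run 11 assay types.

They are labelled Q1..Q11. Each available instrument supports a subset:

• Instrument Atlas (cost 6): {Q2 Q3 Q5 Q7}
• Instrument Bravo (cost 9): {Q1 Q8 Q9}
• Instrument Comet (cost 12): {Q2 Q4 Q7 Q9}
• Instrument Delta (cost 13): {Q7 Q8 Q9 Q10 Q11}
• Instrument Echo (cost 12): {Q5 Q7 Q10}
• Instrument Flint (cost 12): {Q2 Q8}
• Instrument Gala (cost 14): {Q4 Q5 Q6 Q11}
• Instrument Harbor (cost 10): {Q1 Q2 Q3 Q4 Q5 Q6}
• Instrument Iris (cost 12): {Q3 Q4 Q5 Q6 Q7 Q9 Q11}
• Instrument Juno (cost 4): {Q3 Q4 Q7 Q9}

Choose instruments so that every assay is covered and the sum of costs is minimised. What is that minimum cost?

23

Delta, Harbor together cover every assay (Delta ∪ Harbor = {Q1, Q2, Q3, Q4, Q5, Q6, Q7, Q8, Q9, Q10, Q11}); total cost 13 + 10 = 23.
The greedy pick Juno, Harbor, Delta costs 27; no covering selection beats 23.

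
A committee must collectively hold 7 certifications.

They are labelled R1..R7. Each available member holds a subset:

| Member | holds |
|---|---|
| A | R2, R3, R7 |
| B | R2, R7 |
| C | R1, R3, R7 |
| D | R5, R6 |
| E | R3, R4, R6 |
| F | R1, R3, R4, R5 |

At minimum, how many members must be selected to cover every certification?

3

A and D and F together: A ∪ D ∪ F = {R1, R2, R3, R4, R5, R6, R7} — every certification is covered.
No 2 of the 6 members cover everything (all 15 combinations miss at least one certification), so 3 is optimal.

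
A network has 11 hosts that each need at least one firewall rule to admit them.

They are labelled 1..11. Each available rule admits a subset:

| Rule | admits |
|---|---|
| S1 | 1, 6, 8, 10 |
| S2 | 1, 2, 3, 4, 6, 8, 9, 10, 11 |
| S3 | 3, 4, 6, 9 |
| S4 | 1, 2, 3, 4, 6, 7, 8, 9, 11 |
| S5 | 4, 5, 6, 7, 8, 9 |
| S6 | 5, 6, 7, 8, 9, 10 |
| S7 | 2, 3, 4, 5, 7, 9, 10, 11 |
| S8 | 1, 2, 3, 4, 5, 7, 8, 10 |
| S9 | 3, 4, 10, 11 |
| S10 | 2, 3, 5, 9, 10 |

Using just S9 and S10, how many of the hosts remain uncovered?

4

Union of S9, S10 = {2, 3, 4, 5, 9, 10, 11}.
Not covered: 1, 6, 7, 8 — 4 hosts.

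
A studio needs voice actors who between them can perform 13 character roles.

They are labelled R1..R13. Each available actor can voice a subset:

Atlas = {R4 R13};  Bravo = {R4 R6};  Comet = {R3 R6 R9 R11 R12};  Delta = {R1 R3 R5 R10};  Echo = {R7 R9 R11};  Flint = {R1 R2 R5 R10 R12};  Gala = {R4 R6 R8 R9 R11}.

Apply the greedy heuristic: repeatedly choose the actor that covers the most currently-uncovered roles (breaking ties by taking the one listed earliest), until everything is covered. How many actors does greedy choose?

5

Greedy: pick Comet (covers 5 new) → pick Flint (covers 4 new) → pick Atlas (covers 2 new) → pick Echo (covers 1 new) → pick Gala (covers 1 new). Total picks: 5.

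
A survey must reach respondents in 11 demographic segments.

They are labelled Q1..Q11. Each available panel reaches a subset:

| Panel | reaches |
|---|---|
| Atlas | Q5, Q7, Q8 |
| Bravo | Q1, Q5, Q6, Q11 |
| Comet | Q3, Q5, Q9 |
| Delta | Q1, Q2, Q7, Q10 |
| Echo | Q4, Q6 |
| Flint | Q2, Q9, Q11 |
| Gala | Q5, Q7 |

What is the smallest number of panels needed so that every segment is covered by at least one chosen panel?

Atlas and Bravo and Comet and Delta and Echo together: Atlas ∪ Bravo ∪ Comet ∪ Delta ∪ Echo = {Q1, Q2, Q3, Q4, Q5, Q6, Q7, Q8, Q9, Q10, Q11} — every segment is covered.
No 4 of the 7 panels cover everything (all 35 combinations miss at least one segment), so 5 is optimal.

5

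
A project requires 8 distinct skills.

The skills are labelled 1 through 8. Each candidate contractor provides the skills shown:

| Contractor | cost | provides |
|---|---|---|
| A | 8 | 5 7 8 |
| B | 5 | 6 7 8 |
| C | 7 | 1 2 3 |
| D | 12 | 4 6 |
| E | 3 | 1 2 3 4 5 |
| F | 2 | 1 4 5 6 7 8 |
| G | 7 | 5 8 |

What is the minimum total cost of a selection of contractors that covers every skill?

5

E, F together cover every skill (E ∪ F = {1, 2, 3, 4, 5, 6, 7, 8}); total cost 3 + 2 = 5.
No covering selection has total cost below 5.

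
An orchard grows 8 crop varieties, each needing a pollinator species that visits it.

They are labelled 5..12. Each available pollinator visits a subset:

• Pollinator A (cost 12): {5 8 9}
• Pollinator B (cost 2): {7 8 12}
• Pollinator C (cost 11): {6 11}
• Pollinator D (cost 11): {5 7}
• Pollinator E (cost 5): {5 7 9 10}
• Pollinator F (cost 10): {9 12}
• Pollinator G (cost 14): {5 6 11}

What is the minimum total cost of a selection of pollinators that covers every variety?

B, C, E together cover every variety (B ∪ C ∪ E = {5, 6, 7, 8, 9, 10, 11, 12}); total cost 2 + 11 + 5 = 18.
No covering selection has total cost below 18.

18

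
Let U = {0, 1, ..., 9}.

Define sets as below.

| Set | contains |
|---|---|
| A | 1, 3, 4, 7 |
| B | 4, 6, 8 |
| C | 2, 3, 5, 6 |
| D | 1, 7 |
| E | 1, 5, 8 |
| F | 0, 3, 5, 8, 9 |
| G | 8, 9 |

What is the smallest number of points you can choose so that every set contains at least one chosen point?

Take H = {6, 7, 8}. Each listed set contains at least one of these, so H is a hitting set of size 3.
The sets C, D, G are pairwise disjoint, so any hitting set needs a separate point for each — at least 3. Hence 3 is optimal.

3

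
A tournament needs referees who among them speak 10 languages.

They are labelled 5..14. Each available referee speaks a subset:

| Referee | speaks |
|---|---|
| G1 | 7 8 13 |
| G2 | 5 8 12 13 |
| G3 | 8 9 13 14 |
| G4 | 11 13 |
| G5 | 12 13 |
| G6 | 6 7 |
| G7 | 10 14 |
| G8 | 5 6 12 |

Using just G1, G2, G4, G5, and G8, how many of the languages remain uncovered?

3

Union of G1, G2, G4, G5, G8 = {5, 6, 7, 8, 11, 12, 13}.
Not covered: 9, 10, 14 — 3 languages.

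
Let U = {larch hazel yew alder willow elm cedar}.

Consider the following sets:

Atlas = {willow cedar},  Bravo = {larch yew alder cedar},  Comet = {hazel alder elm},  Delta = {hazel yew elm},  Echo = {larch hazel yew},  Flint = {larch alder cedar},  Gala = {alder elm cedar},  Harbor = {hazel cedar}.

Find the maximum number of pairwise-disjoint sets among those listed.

Echo, Gala are pairwise disjoint (Echo={larch,hazel,yew}; Gala={alder,elm,cedar}).
Every remaining set overlaps one of these, and no 3 of the listed sets are pairwise disjoint, so 2 is the maximum.

2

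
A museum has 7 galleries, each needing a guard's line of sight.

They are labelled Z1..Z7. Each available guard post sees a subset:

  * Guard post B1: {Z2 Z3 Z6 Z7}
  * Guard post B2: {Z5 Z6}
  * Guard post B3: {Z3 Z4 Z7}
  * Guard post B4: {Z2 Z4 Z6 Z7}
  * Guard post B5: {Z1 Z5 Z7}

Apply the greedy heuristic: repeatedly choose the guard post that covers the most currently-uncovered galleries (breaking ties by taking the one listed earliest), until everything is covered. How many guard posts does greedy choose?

3

Greedy: pick B1 (covers 4 new) → pick B5 (covers 2 new) → pick B3 (covers 1 new). Total picks: 3.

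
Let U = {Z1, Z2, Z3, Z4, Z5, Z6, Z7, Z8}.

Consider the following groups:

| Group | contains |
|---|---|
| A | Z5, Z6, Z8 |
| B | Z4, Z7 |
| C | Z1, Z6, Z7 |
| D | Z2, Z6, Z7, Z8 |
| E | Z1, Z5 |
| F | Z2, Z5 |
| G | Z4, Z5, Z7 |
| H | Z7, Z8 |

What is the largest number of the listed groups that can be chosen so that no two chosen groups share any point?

D, E are pairwise disjoint (D={Z2,Z6,Z7,Z8}; E={Z1,Z5}).
Every remaining group overlaps one of these, and no 3 of the listed groups are pairwise disjoint, so 2 is the maximum.

2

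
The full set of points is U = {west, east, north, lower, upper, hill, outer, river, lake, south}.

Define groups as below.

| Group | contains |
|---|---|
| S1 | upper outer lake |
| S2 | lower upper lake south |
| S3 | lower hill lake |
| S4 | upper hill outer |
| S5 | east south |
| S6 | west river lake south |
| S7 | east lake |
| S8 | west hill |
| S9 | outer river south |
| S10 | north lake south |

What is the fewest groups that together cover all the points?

5

Take {S3, S4, S5, S6, S10}. Their union is {west, east, north, lower, upper, hill, outer, river, lake, south}, which is all 10 points.
No 4 of the 10 groups cover everything (all 210 combinations miss at least one point), so 5 is optimal.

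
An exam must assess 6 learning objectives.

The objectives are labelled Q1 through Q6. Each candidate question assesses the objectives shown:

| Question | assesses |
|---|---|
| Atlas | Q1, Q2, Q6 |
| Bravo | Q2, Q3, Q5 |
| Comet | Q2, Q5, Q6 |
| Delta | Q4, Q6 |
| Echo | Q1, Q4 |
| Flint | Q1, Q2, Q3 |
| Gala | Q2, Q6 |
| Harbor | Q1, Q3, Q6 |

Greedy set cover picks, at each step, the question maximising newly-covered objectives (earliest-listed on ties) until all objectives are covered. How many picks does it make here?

3

Greedy: pick Atlas (covers 3 new) → pick Bravo (covers 2 new) → pick Delta (covers 1 new). Total picks: 3.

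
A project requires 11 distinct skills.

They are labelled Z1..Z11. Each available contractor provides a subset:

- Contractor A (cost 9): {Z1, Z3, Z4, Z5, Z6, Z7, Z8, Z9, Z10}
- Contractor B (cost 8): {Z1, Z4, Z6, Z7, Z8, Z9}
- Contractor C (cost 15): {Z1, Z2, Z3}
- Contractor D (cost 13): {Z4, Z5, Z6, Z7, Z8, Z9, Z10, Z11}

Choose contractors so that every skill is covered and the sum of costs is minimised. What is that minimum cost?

28

C, D together cover every skill (C ∪ D = {Z1, Z2, Z3, Z4, Z5, Z6, Z7, Z8, Z9, Z10, Z11}); total cost 15 + 13 = 28.
The greedy pick A, D, C costs 37; no covering selection beats 28.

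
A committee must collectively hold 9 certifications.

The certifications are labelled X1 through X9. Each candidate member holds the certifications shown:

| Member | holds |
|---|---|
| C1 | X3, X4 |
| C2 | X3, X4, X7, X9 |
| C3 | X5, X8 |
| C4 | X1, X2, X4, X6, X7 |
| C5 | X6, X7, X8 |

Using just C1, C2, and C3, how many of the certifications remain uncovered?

3

Union of C1, C2, C3 = {X3, X4, X5, X7, X8, X9}.
Not covered: X1, X2, X6 — 3 certifications.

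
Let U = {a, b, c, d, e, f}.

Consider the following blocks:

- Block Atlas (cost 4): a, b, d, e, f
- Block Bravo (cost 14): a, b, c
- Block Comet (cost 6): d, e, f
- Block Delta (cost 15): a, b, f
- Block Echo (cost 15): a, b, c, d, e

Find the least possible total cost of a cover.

Atlas, Bravo together cover every item (Atlas ∪ Bravo = {a, b, c, d, e, f}); total cost 4 + 14 = 18.
No covering selection has total cost below 18.

18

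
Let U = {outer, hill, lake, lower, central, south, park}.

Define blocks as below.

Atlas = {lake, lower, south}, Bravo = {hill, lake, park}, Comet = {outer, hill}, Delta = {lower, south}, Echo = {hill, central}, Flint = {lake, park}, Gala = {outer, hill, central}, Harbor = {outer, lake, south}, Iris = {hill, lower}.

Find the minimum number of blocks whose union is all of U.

3

Bravo and Delta and Gala together: Bravo ∪ Delta ∪ Gala = {outer, hill, lake, lower, central, south, park} — every point is covered.
Each block has at most 3 points, and 2·3 = 6 < 7 — so at least 3 blocks are needed, and 3 is optimal.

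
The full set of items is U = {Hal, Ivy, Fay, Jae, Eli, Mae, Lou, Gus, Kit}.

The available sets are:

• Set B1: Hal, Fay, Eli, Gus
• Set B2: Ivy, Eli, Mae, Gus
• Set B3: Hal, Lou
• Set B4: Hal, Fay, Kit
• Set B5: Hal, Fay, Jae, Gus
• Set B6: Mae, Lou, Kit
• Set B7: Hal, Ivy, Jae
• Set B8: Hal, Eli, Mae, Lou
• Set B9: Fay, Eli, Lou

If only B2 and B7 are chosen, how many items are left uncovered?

3

Union of B2, B7 = {Hal, Ivy, Jae, Eli, Mae, Gus}.
Not covered: Fay, Lou, Kit — 3 items.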